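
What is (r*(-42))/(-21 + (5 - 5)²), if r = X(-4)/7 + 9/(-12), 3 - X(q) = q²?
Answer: -73/14 ≈ -5.2143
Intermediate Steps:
X(q) = 3 - q²
r = -73/28 (r = (3 - 1*(-4)²)/7 + 9/(-12) = (3 - 1*16)*(⅐) + 9*(-1/12) = (3 - 16)*(⅐) - ¾ = -13*⅐ - ¾ = -13/7 - ¾ = -73/28 ≈ -2.6071)
(r*(-42))/(-21 + (5 - 5)²) = (-73/28*(-42))/(-21 + (5 - 5)²) = 219/(2*(-21 + 0²)) = 219/(2*(-21 + 0)) = (219/2)/(-21) = (219/2)*(-1/21) = -73/14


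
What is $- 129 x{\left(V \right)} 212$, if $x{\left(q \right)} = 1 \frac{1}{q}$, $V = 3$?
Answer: $-9116$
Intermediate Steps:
$x{\left(q \right)} = \frac{1}{q}$
$- 129 x{\left(V \right)} 212 = - \frac{129}{3} \cdot 212 = \left(-129\right) \frac{1}{3} \cdot 212 = \left(-43\right) 212 = -9116$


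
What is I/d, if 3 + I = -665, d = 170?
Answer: -334/85 ≈ -3.9294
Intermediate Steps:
I = -668 (I = -3 - 665 = -668)
I/d = -668/170 = -668*1/170 = -334/85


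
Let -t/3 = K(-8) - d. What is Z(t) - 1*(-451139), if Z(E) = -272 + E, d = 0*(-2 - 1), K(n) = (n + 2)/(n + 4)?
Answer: 901725/2 ≈ 4.5086e+5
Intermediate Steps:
K(n) = (2 + n)/(4 + n)
d = 0 (d = 0*(-3) = 0)
t = -9/2 (t = -3*((2 - 8)/(4 - 8) - 1*0) = -3*(-6/(-4) + 0) = -3*(-¼*(-6) + 0) = -3*(3/2 + 0) = -3*3/2 = -9/2 ≈ -4.5000)
Z(t) - 1*(-451139) = (-272 - 9/2) - 1*(-451139) = -553/2 + 451139 = 901725/2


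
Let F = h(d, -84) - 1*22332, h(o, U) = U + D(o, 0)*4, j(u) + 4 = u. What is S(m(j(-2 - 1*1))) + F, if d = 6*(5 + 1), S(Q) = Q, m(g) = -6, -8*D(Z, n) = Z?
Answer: -22440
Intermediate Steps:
D(Z, n) = -Z/8
j(u) = -4 + u
d = 36 (d = 6*6 = 36)
h(o, U) = U - o/2 (h(o, U) = U - o/8*4 = U - o/2)
F = -22434 (F = (-84 - ½*36) - 1*22332 = (-84 - 18) - 22332 = -102 - 22332 = -22434)
S(m(j(-2 - 1*1))) + F = -6 - 22434 = -22440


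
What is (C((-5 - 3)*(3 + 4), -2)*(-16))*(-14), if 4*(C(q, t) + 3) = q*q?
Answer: 174944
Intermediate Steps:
C(q, t) = -3 + q**2/4 (C(q, t) = -3 + (q*q)/4 = -3 + q**2/4)
(C((-5 - 3)*(3 + 4), -2)*(-16))*(-14) = ((-3 + ((-5 - 3)*(3 + 4))**2/4)*(-16))*(-14) = ((-3 + (-8*7)**2/4)*(-16))*(-14) = ((-3 + (1/4)*(-56)**2)*(-16))*(-14) = ((-3 + (1/4)*3136)*(-16))*(-14) = ((-3 + 784)*(-16))*(-14) = (781*(-16))*(-14) = -12496*(-14) = 174944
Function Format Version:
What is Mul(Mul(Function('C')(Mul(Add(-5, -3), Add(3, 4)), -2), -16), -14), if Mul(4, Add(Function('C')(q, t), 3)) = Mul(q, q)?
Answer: 174944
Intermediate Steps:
Function('C')(q, t) = Add(-3, Mul(Rational(1, 4), Pow(q, 2))) (Function('C')(q, t) = Add(-3, Mul(Rational(1, 4), Mul(q, q))) = Add(-3, Mul(Rational(1, 4), Pow(q, 2))))
Mul(Mul(Function('C')(Mul(Add(-5, -3), Add(3, 4)), -2), -16), -14) = Mul(Mul(Add(-3, Mul(Rational(1, 4), Pow(Mul(Add(-5, -3), Add(3, 4)), 2))), -16), -14) = Mul(Mul(Add(-3, Mul(Rational(1, 4), Pow(Mul(-8, 7), 2))), -16), -14) = Mul(Mul(Add(-3, Mul(Rational(1, 4), Pow(-56, 2))), -16), -14) = Mul(Mul(Add(-3, Mul(Rational(1, 4), 3136)), -16), -14) = Mul(Mul(Add(-3, 784), -16), -14) = Mul(Mul(781, -16), -14) = Mul(-12496, -14) = 174944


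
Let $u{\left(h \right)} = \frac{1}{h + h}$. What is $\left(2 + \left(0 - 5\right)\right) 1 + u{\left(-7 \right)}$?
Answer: $- \frac{43}{14} \approx -3.0714$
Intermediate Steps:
$u{\left(h \right)} = \frac{1}{2 h}$
$\left(2 + \left(0 - 5\right)\right) 1 + u{\left(-7 \right)} = \left(2 + \left(0 - 5\right)\right) 1 + \frac{1}{2 \left(-7\right)} = \left(2 + \left(0 - 5\right)\right) 1 + \frac{1}{2} \left(- \frac{1}{7}\right) = \left(2 - 5\right) 1 - \frac{1}{14} = \left(-3\right) 1 - \frac{1}{14} = -3 - \frac{1}{14} = - \frac{43}{14}$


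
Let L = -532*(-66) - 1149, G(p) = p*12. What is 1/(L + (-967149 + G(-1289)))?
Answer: -1/948654 ≈ -1.0541e-6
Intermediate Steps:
G(p) = 12*p
L = 33963 (L = 35112 - 1149 = 33963)
1/(L + (-967149 + G(-1289))) = 1/(33963 + (-967149 + 12*(-1289))) = 1/(33963 + (-967149 - 15468)) = 1/(33963 - 982617) = 1/(-948654) = -1/948654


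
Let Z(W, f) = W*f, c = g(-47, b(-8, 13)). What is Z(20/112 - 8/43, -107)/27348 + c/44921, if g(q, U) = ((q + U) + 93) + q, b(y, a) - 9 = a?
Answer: 244908585/493037802544 ≈ 0.00049673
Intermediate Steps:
b(y, a) = 9 + a
g(q, U) = 93 + U + 2*q (g(q, U) = ((U + q) + 93) + q = (93 + U + q) + q = 93 + U + 2*q)
c = 21 (c = 93 + (9 + 13) + 2*(-47) = 93 + 22 - 94 = 21)
Z(20/112 - 8/43, -107)/27348 + c/44921 = ((20/112 - 8/43)*(-107))/27348 + 21/44921 = ((20*(1/112) - 8*1/43)*(-107))*(1/27348) + 21*(1/44921) = ((5/28 - 8/43)*(-107))*(1/27348) + 21/44921 = -9/1204*(-107)*(1/27348) + 21/44921 = (963/1204)*(1/27348) + 21/44921 = 321/10975664 + 21/44921 = 244908585/493037802544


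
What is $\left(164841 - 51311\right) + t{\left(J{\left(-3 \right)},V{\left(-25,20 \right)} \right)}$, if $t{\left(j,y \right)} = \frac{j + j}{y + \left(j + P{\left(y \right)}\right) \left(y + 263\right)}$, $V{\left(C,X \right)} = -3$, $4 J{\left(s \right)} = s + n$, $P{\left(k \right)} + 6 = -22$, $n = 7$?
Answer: $\frac{797321188}{7023} \approx 1.1353 \cdot 10^{5}$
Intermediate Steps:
$P{\left(k \right)} = -28$ ($P{\left(k \right)} = -6 - 22 = -28$)
$J{\left(s \right)} = \frac{7}{4} + \frac{s}{4}$ ($J{\left(s \right)} = \frac{s + 7}{4} = \frac{7 + s}{4} = \frac{7}{4} + \frac{s}{4}$)
$t{\left(j,y \right)} = \frac{2 j}{y + \left(-28 + j\right) \left(263 + y\right)}$ ($t{\left(j,y \right)} = \frac{j + j}{y + \left(j - 28\right) \left(y + 263\right)} = \frac{2 j}{y + \left(-28 + j\right) \left(263 + y\right)}$)
$\left(164841 - 51311\right) + t{\left(J{\left(-3 \right)},V{\left(-25,20 \right)} \right)} = \left(164841 - 51311\right) + \frac{2 \left(\frac{7}{4} + \frac{1}{4} \left(-3\right)\right)}{-7364 - -81 + 263 \left(\frac{7}{4} + \frac{1}{4} \left(-3\right)\right) + \left(\frac{7}{4} + \frac{1}{4} \left(-3\right)\right) \left(-3\right)} = \left(164841 - 51311\right) + \frac{2 \left(\frac{7}{4} - \frac{3}{4}\right)}{-7364 + 81 + 263 \left(\frac{7}{4} - \frac{3}{4}\right) + \left(\frac{7}{4} - \frac{3}{4}\right) \left(-3\right)} = 113530 + 2 \cdot 1 \frac{1}{-7364 + 81 + 263 \cdot 1 + 1 \left(-3\right)} = 113530 + 2 \cdot 1 \frac{1}{-7364 + 81 + 263 - 3} = 113530 + 2 \cdot 1 \frac{1}{-7023} = 113530 + 2 \cdot 1 \left(- \frac{1}{7023}\right) = 113530 - \frac{2}{7023} = \frac{797321188}{7023}$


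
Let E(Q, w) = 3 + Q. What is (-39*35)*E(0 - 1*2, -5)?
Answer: -1365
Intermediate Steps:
(-39*35)*E(0 - 1*2, -5) = (-39*35)*(3 + (0 - 1*2)) = -1365*(3 + (0 - 2)) = -1365*(3 - 2) = -1365*1 = -1365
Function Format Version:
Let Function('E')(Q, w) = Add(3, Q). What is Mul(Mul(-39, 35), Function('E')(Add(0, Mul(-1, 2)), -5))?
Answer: -1365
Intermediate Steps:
Mul(Mul(-39, 35), Function('E')(Add(0, Mul(-1, 2)), -5)) = Mul(Mul(-39, 35), Add(3, Add(0, Mul(-1, 2)))) = Mul(-1365, Add(3, Add(0, -2))) = Mul(-1365, Add(3, -2)) = Mul(-1365, 1) = -1365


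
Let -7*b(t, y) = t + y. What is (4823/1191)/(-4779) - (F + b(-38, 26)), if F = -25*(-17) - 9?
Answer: -16642824797/39842523 ≈ -417.72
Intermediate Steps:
F = 416 (F = 425 - 9 = 416)
b(t, y) = -t/7 - y/7 (b(t, y) = -(t + y)/7 = -t/7 - y/7)
(4823/1191)/(-4779) - (F + b(-38, 26)) = (4823/1191)/(-4779) - (416 + (-⅐*(-38) - ⅐*26)) = (4823*(1/1191))*(-1/4779) - (416 + (38/7 - 26/7)) = (4823/1191)*(-1/4779) - (416 + 12/7) = -4823/5691789 - 1*2924/7 = -4823/5691789 - 2924/7 = -16642824797/39842523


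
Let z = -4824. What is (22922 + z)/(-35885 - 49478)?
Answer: -18098/85363 ≈ -0.21201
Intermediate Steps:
(22922 + z)/(-35885 - 49478) = (22922 - 4824)/(-35885 - 49478) = 18098/(-85363) = 18098*(-1/85363) = -18098/85363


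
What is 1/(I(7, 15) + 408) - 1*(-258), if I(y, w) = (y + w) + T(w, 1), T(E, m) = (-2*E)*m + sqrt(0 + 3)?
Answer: 41279626/159997 - sqrt(3)/159997 ≈ 258.00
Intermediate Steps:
T(E, m) = sqrt(3) - 2*E*m (T(E, m) = -2*E*m + sqrt(3) = sqrt(3) - 2*E*m)
I(y, w) = y + sqrt(3) - w (I(y, w) = (y + w) + (sqrt(3) - 2*w*1) = (w + y) + (sqrt(3) - 2*w) = y + sqrt(3) - w)
1/(I(7, 15) + 408) - 1*(-258) = 1/((7 + sqrt(3) - 1*15) + 408) - 1*(-258) = 1/((7 + sqrt(3) - 15) + 408) + 258 = 1/((-8 + sqrt(3)) + 408) + 258 = 1/(400 + sqrt(3)) + 258 = 258 + 1/(400 + sqrt(3))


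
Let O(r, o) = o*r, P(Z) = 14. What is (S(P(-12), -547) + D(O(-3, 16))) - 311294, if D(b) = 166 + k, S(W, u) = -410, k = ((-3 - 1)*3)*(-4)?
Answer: -311490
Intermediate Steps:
k = 48 (k = -4*3*(-4) = -12*(-4) = 48)
D(b) = 214 (D(b) = 166 + 48 = 214)
(S(P(-12), -547) + D(O(-3, 16))) - 311294 = (-410 + 214) - 311294 = -196 - 311294 = -311490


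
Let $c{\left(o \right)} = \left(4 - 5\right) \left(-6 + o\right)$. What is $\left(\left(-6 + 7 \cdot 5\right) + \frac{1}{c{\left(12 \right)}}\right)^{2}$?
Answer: $\frac{29929}{36} \approx 831.36$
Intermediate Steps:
$c{\left(o \right)} = 6 - o$ ($c{\left(o \right)} = - (-6 + o) = 6 - o$)
$\left(\left(-6 + 7 \cdot 5\right) + \frac{1}{c{\left(12 \right)}}\right)^{2} = \left(\left(-6 + 7 \cdot 5\right) + \frac{1}{6 - 12}\right)^{2} = \left(\left(-6 + 35\right) + \frac{1}{6 - 12}\right)^{2} = \left(29 + \frac{1}{-6}\right)^{2} = \left(29 - \frac{1}{6}\right)^{2} = \left(\frac{173}{6}\right)^{2} = \frac{29929}{36}$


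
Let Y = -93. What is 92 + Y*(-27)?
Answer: 2603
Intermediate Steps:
92 + Y*(-27) = 92 - 93*(-27) = 92 + 2511 = 2603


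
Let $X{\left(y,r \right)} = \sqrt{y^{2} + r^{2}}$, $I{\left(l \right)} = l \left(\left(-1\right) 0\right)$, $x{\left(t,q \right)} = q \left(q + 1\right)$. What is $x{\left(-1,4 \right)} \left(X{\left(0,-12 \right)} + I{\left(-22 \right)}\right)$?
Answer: $240$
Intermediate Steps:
$x{\left(t,q \right)} = q \left(1 + q\right)$
$I{\left(l \right)} = 0$ ($I{\left(l \right)} = l 0 = 0$)
$X{\left(y,r \right)} = \sqrt{r^{2} + y^{2}}$
$x{\left(-1,4 \right)} \left(X{\left(0,-12 \right)} + I{\left(-22 \right)}\right) = 4 \left(1 + 4\right) \left(\sqrt{\left(-12\right)^{2} + 0^{2}} + 0\right) = 4 \cdot 5 \left(\sqrt{144 + 0} + 0\right) = 20 \left(\sqrt{144} + 0\right) = 20 \left(12 + 0\right) = 20 \cdot 12 = 240$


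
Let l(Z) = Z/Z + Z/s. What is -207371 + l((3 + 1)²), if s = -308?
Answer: -15967494/77 ≈ -2.0737e+5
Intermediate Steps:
l(Z) = 1 - Z/308 (l(Z) = Z/Z + Z/(-308) = 1 + Z*(-1/308) = 1 - Z/308)
-207371 + l((3 + 1)²) = -207371 + (1 - (3 + 1)²/308) = -207371 + (1 - 1/308*4²) = -207371 + (1 - 1/308*16) = -207371 + (1 - 4/77) = -207371 + 73/77 = -15967494/77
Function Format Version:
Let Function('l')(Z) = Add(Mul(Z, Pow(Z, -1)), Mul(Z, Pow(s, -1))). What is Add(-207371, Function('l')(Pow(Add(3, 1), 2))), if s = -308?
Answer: Rational(-15967494, 77) ≈ -2.0737e+5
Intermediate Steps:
Function('l')(Z) = Add(1, Mul(Rational(-1, 308), Z)) (Function('l')(Z) = Add(Mul(Z, Pow(Z, -1)), Mul(Z, Pow(-308, -1))) = Add(1, Mul(Z, Rational(-1, 308))) = Add(1, Mul(Rational(-1, 308), Z)))
Add(-207371, Function('l')(Pow(Add(3, 1), 2))) = Add(-207371, Add(1, Mul(Rational(-1, 308), Pow(Add(3, 1), 2)))) = Add(-207371, Add(1, Mul(Rational(-1, 308), Pow(4, 2)))) = Add(-207371, Add(1, Mul(Rational(-1, 308), 16))) = Add(-207371, Add(1, Rational(-4, 77))) = Add(-207371, Rational(73, 77)) = Rational(-15967494, 77)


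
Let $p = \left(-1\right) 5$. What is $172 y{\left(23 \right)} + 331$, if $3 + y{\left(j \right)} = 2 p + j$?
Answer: $2051$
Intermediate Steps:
$p = -5$
$y{\left(j \right)} = -13 + j$ ($y{\left(j \right)} = -3 + \left(2 \left(-5\right) + j\right) = -3 + \left(-10 + j\right) = -13 + j$)
$172 y{\left(23 \right)} + 331 = 172 \left(-13 + 23\right) + 331 = 172 \cdot 10 + 331 = 1720 + 331 = 2051$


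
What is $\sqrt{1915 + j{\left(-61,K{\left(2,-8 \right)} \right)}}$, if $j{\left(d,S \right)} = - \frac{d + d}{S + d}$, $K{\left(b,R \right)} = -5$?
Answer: $\frac{\sqrt{2083422}}{33} \approx 43.74$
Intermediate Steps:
$j{\left(d,S \right)} = - \frac{2 d}{S + d}$
$\sqrt{1915 + j{\left(-61,K{\left(2,-8 \right)} \right)}} = \sqrt{1915 - - \frac{122}{-5 - 61}} = \sqrt{1915 - - \frac{122}{-66}} = \sqrt{1915 - \left(-122\right) \left(- \frac{1}{66}\right)} = \sqrt{1915 - \frac{61}{33}} = \sqrt{\frac{63134}{33}} = \frac{\sqrt{2083422}}{33}$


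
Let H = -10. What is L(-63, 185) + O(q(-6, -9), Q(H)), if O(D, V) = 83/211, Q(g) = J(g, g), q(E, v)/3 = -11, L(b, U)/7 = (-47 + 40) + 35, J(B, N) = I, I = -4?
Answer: 41439/211 ≈ 196.39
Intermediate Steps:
J(B, N) = -4
L(b, U) = 196 (L(b, U) = 7*((-47 + 40) + 35) = 7*(-7 + 35) = 7*28 = 196)
q(E, v) = -33 (q(E, v) = 3*(-11) = -33)
Q(g) = -4
O(D, V) = 83/211 (O(D, V) = 83*(1/211) = 83/211)
L(-63, 185) + O(q(-6, -9), Q(H)) = 196 + 83/211 = 41439/211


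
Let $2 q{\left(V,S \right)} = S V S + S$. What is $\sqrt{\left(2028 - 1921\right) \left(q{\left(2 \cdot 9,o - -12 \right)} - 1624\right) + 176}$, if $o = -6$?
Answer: $i \sqrt{138603} \approx 372.29 i$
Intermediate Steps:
$q{\left(V,S \right)} = \frac{S}{2} + \frac{V S^{2}}{2}$ ($q{\left(V,S \right)} = \frac{S V S + S}{2} = \frac{V S^{2} + S}{2} = \frac{S + V S^{2}}{2} = \frac{S}{2} + \frac{V S^{2}}{2}$)
$\sqrt{\left(2028 - 1921\right) \left(q{\left(2 \cdot 9,o - -12 \right)} - 1624\right) + 176} = \sqrt{\left(2028 - 1921\right) \left(\frac{\left(-6 - -12\right) \left(1 + \left(-6 - -12\right) 2 \cdot 9\right)}{2} - 1624\right) + 176} = \sqrt{107 \left(\frac{\left(-6 + 12\right) \left(1 + \left(-6 + 12\right) 18\right)}{2} - 1624\right) + 176} = \sqrt{107 \left(\frac{1}{2} \cdot 6 \left(1 + 6 \cdot 18\right) - 1624\right) + 176} = \sqrt{107 \left(\frac{1}{2} \cdot 6 \left(1 + 108\right) - 1624\right) + 176} = \sqrt{107 \left(\frac{1}{2} \cdot 6 \cdot 109 - 1624\right) + 176} = \sqrt{107 \left(327 - 1624\right) + 176} = \sqrt{107 \left(-1297\right) + 176} = \sqrt{-138779 + 176} = \sqrt{-138603} = i \sqrt{138603}$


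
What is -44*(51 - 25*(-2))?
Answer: -4444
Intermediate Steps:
-44*(51 - 25*(-2)) = -44*(51 + 50) = -44*101 = -4444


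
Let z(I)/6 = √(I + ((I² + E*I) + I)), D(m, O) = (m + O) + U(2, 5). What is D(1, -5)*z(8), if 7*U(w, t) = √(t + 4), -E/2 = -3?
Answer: -1200*√2/7 ≈ -242.44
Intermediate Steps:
E = 6 (E = -2*(-3) = 6)
U(w, t) = √(4 + t)/7 (U(w, t) = √(t + 4)/7 = √(4 + t)/7)
D(m, O) = 3/7 + O + m (D(m, O) = (m + O) + √(4 + 5)/7 = (O + m) + √9/7 = (O + m) + (⅐)*3 = (O + m) + 3/7 = 3/7 + O + m)
z(I) = 6*√(I² + 8*I) (z(I) = 6*√(I + ((I² + 6*I) + I)) = 6*√(I + (I² + 7*I)) = 6*√(I² + 8*I))
D(1, -5)*z(8) = (3/7 - 5 + 1)*(6*√(8*(8 + 8))) = -150*√(8*16)/7 = -150*√128/7 = -150*8*√2/7 = -1200*√2/7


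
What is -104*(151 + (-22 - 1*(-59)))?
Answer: -19552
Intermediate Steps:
-104*(151 + (-22 - 1*(-59))) = -104*(151 + (-22 + 59)) = -104*(151 + 37) = -104*188 = -19552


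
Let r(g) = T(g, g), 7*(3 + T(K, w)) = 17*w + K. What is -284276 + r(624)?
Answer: -1978721/7 ≈ -2.8267e+5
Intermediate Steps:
T(K, w) = -3 + K/7 + 17*w/7 (T(K, w) = -3 + (17*w + K)/7 = -3 + (K + 17*w)/7 = -3 + (K/7 + 17*w/7) = -3 + K/7 + 17*w/7)
r(g) = -3 + 18*g/7 (r(g) = -3 + g/7 + 17*g/7 = -3 + 18*g/7)
-284276 + r(624) = -284276 + (-3 + (18/7)*624) = -284276 + (-3 + 11232/7) = -284276 + 11211/7 = -1978721/7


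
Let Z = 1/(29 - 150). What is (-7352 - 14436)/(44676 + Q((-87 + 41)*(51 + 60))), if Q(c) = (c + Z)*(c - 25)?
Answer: -2636348/3175476133 ≈ -0.00083022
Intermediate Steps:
Z = -1/121 (Z = 1/(-121) = -1/121 ≈ -0.0082645)
Q(c) = (-25 + c)*(-1/121 + c) (Q(c) = (c - 1/121)*(c - 25) = (-1/121 + c)*(-25 + c) = (-25 + c)*(-1/121 + c))
(-7352 - 14436)/(44676 + Q((-87 + 41)*(51 + 60))) = (-7352 - 14436)/(44676 + (25/121 + ((-87 + 41)*(51 + 60))² - 3026*(-87 + 41)*(51 + 60)/121)) = -21788/(44676 + (25/121 + (-46*111)² - (-139196)*111/121)) = -21788/(44676 + (25/121 + (-5106)² - 3026/121*(-5106))) = -21788/(44676 + (25/121 + 26071236 + 15450756/121)) = -21788/(44676 + 3170070337/121) = -21788/3175476133/121 = -21788*121/3175476133 = -2636348/3175476133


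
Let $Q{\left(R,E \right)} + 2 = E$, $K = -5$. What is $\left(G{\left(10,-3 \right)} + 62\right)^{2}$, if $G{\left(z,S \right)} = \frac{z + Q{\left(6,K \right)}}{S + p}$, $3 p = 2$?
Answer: $\frac{180625}{49} \approx 3686.2$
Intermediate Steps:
$Q{\left(R,E \right)} = -2 + E$
$p = \frac{2}{3}$ ($p = \frac{1}{3} \cdot 2 = \frac{2}{3} \approx 0.66667$)
$G{\left(z,S \right)} = \frac{-7 + z}{\frac{2}{3} + S}$ ($G{\left(z,S \right)} = \frac{z - 7}{S + \frac{2}{3}} = \frac{z - 7}{\frac{2}{3} + S} = \frac{-7 + z}{\frac{2}{3} + S}$)
$\left(G{\left(10,-3 \right)} + 62\right)^{2} = \left(\frac{3 \left(-7 + 10\right)}{2 + 3 \left(-3\right)} + 62\right)^{2} = \left(3 \frac{1}{2 - 9} \cdot 3 + 62\right)^{2} = \left(3 \frac{1}{-7} \cdot 3 + 62\right)^{2} = \left(3 \left(- \frac{1}{7}\right) 3 + 62\right)^{2} = \left(- \frac{9}{7} + 62\right)^{2} = \left(\frac{425}{7}\right)^{2} = \frac{180625}{49}$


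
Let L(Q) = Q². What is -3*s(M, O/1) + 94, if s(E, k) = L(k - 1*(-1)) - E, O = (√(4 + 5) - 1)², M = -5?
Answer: 4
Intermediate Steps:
O = 4 (O = (√9 - 1)² = (3 - 1)² = 2² = 4)
s(E, k) = (1 + k)² - E (s(E, k) = (k - 1*(-1))² - E = (k + 1)² - E = (1 + k)² - E)
-3*s(M, O/1) + 94 = -3*((1 + 4/1)² - 1*(-5)) + 94 = -3*((1 + 4*1)² + 5) + 94 = -3*((1 + 4)² + 5) + 94 = -3*(5² + 5) + 94 = -3*(25 + 5) + 94 = -3*30 + 94 = -90 + 94 = 4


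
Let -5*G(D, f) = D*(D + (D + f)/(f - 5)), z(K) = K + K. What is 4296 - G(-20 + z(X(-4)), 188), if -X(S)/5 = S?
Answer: 801640/183 ≈ 4380.5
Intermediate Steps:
X(S) = -5*S
z(K) = 2*K
G(D, f) = -D*(D + (D + f)/(-5 + f))/5 (G(D, f) = -D*(D + (D + f)/(f - 5))/5 = -D*(D + (D + f)/(-5 + f))/5)
4296 - G(-20 + z(X(-4)), 188) = 4296 - (-20 + 2*(-5*(-4)))*(-1*188 + 4*(-20 + 2*(-5*(-4))) - 1*(-20 + 2*(-5*(-4)))*188)/(5*(-5 + 188)) = 4296 - (-20 + 2*20)*(-188 + 4*(-20 + 2*20) - 1*(-20 + 2*20)*188)/(5*183) = 4296 - (-20 + 40)*(-188 + 4*(-20 + 40) - 1*(-20 + 40)*188)/(5*183) = 4296 - 20*(-188 + 4*20 - 1*20*188)/(5*183) = 4296 - 20*(-188 + 80 - 3760)/(5*183) = 4296 - 20*(-3868)/(5*183) = 4296 - 1*(-15472/183) = 4296 + 15472/183 = 801640/183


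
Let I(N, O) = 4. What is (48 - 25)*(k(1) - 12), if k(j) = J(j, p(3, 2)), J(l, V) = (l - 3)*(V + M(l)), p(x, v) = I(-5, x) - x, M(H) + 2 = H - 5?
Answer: -46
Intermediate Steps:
M(H) = -7 + H (M(H) = -2 + (H - 5) = -2 + (-5 + H) = -7 + H)
p(x, v) = 4 - x
J(l, V) = (-3 + l)*(-7 + V + l) (J(l, V) = (l - 3)*(V + (-7 + l)) = (-3 + l)*(-7 + V + l))
k(j) = 18 + j**2 - 9*j (k(j) = 21 + j**2 - 10*j - 3*(4 - 1*3) + (4 - 1*3)*j = 21 + j**2 - 10*j - 3*(4 - 3) + (4 - 3)*j = 21 + j**2 - 10*j - 3*1 + 1*j = 21 + j**2 - 10*j - 3 + j = 18 + j**2 - 9*j)
(48 - 25)*(k(1) - 12) = (48 - 25)*((18 + 1**2 - 9*1) - 12) = 23*((18 + 1 - 9) - 12) = 23*(10 - 12) = 23*(-2) = -46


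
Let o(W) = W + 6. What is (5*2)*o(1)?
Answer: 70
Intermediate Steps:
o(W) = 6 + W
(5*2)*o(1) = (5*2)*(6 + 1) = 10*7 = 70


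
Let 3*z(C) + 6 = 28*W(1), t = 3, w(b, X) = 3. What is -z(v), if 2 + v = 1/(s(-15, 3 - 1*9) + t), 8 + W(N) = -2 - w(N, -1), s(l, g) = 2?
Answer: 370/3 ≈ 123.33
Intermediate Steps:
W(N) = -13 (W(N) = -8 + (-2 - 1*3) = -8 + (-2 - 3) = -8 - 5 = -13)
v = -9/5 (v = -2 + 1/(2 + 3) = -2 + 1/5 = -2 + ⅕ = -9/5 ≈ -1.8000)
z(C) = -370/3 (z(C) = -2 + (28*(-13))/3 = -2 + (⅓)*(-364) = -2 - 364/3 = -370/3)
-z(v) = -1*(-370/3) = 370/3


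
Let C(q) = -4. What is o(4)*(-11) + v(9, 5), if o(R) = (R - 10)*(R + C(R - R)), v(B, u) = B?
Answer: 9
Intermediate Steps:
o(R) = (-10 + R)*(-4 + R) (o(R) = (R - 10)*(R - 4) = (-10 + R)*(-4 + R))
o(4)*(-11) + v(9, 5) = (40 + 4² - 14*4)*(-11) + 9 = (40 + 16 - 56)*(-11) + 9 = 0*(-11) + 9 = 0 + 9 = 9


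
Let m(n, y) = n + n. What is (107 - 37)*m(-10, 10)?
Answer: -1400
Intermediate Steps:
m(n, y) = 2*n
(107 - 37)*m(-10, 10) = (107 - 37)*(2*(-10)) = 70*(-20) = -1400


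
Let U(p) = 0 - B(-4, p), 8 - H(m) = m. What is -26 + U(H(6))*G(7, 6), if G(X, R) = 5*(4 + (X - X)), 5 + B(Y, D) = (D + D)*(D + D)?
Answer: -246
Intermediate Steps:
H(m) = 8 - m
B(Y, D) = -5 + 4*D² (B(Y, D) = -5 + (D + D)*(D + D) = -5 + (2*D)*(2*D) = -5 + 4*D²)
G(X, R) = 20 (G(X, R) = 5*(4 + 0) = 5*4 = 20)
U(p) = 5 - 4*p² (U(p) = 0 - (-5 + 4*p²) = 0 + (5 - 4*p²) = 5 - 4*p²)
-26 + U(H(6))*G(7, 6) = -26 + (5 - 4*(8 - 1*6)²)*20 = -26 + (5 - 4*(8 - 6)²)*20 = -26 + (5 - 4*2²)*20 = -26 + (5 - 4*4)*20 = -26 + (5 - 16)*20 = -26 - 11*20 = -26 - 220 = -246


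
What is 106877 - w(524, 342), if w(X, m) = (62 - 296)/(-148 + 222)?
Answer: 3954566/37 ≈ 1.0688e+5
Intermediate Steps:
w(X, m) = -117/37 (w(X, m) = -234/74 = -234*1/74 = -117/37)
106877 - w(524, 342) = 106877 - 1*(-117/37) = 106877 + 117/37 = 3954566/37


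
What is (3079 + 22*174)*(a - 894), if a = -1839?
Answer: -18876831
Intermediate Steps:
(3079 + 22*174)*(a - 894) = (3079 + 22*174)*(-1839 - 894) = (3079 + 3828)*(-2733) = 6907*(-2733) = -18876831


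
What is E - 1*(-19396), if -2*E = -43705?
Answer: 82497/2 ≈ 41249.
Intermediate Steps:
E = 43705/2 (E = -1/2*(-43705) = 43705/2 ≈ 21853.)
E - 1*(-19396) = 43705/2 - 1*(-19396) = 43705/2 + 19396 = 82497/2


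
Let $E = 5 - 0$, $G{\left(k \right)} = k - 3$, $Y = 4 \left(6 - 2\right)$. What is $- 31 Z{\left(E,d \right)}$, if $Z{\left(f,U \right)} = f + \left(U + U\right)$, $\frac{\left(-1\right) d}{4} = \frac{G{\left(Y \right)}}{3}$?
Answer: $\frac{2759}{3} \approx 919.67$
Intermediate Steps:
$Y = 16$ ($Y = 4 \cdot 4 = 16$)
$G{\left(k \right)} = -3 + k$
$E = 5$ ($E = 5 + 0 = 5$)
$d = - \frac{52}{3}$ ($d = - 4 \frac{-3 + 16}{3} = - 4 \cdot 13 \cdot \frac{1}{3} = \left(-4\right) \frac{13}{3} = - \frac{52}{3} \approx -17.333$)
$Z{\left(f,U \right)} = f + 2 U$
$- 31 Z{\left(E,d \right)} = - 31 \left(5 + 2 \left(- \frac{52}{3}\right)\right) = - 31 \left(5 - \frac{104}{3}\right) = \left(-31\right) \left(- \frac{89}{3}\right) = \frac{2759}{3}$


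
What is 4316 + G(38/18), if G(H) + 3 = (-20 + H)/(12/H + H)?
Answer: 5746170/1333 ≈ 4310.7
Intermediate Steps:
G(H) = -3 + (-20 + H)/(H + 12/H) (G(H) = -3 + (-20 + H)/(12/H + H) = -3 + (-20 + H)/(H + 12/H))
4316 + G(38/18) = 4316 + 2*(-18 - (38/18)² - 380/18)/(12 + (38/18)²) = 4316 + 2*(-18 - (38*(1/18))² - 380/18)/(12 + (38*(1/18))²) = 4316 + 2*(-18 - (19/9)² - 10*19/9)/(12 + (19/9)²) = 4316 + 2*(-18 - 1*361/81 - 190/9)/(12 + 361/81) = 4316 + 2*(-18 - 361/81 - 190/9)/(1333/81) = 4316 + 2*(81/1333)*(-3529/81) = 4316 - 7058/1333 = 5746170/1333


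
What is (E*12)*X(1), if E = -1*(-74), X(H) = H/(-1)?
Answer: -888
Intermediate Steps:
X(H) = -H (X(H) = H*(-1) = -H)
E = 74
(E*12)*X(1) = (74*12)*(-1*1) = 888*(-1) = -888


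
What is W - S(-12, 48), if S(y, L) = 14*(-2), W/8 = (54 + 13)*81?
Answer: 43444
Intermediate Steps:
W = 43416 (W = 8*((54 + 13)*81) = 8*(67*81) = 8*5427 = 43416)
S(y, L) = -28
W - S(-12, 48) = 43416 - 1*(-28) = 43416 + 28 = 43444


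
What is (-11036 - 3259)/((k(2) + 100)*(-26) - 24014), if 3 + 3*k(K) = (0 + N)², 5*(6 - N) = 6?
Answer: 357375/669692 ≈ 0.53364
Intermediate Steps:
N = 24/5 (N = 6 - ⅕*6 = 6 - 6/5 = 24/5 ≈ 4.8000)
k(K) = 167/25 (k(K) = -1 + (0 + 24/5)²/3 = -1 + (24/5)²/3 = -1 + (⅓)*(576/25) = -1 + 192/25 = 167/25)
(-11036 - 3259)/((k(2) + 100)*(-26) - 24014) = (-11036 - 3259)/((167/25 + 100)*(-26) - 24014) = -14295/((2667/25)*(-26) - 24014) = -14295/(-69342/25 - 24014) = -14295/(-669692/25) = -14295*(-25/669692) = 357375/669692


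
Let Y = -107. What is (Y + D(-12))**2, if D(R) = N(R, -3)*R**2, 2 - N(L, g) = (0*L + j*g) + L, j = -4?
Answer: 32761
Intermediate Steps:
N(L, g) = 2 - L + 4*g (N(L, g) = 2 - ((0*L - 4*g) + L) = 2 - ((0 - 4*g) + L) = 2 - (-4*g + L) = 2 - (L - 4*g) = 2 + (-L + 4*g) = 2 - L + 4*g)
D(R) = R**2*(-10 - R) (D(R) = (2 - R + 4*(-3))*R**2 = (2 - R - 12)*R**2 = (-10 - R)*R**2 = R**2*(-10 - R))
(Y + D(-12))**2 = (-107 + (-12)**2*(-10 - 1*(-12)))**2 = (-107 + 144*(-10 + 12))**2 = (-107 + 144*2)**2 = (-107 + 288)**2 = 181**2 = 32761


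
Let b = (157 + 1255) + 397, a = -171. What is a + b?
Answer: 1638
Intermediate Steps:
b = 1809 (b = 1412 + 397 = 1809)
a + b = -171 + 1809 = 1638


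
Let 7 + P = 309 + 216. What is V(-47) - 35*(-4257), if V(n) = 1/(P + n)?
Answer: 70176646/471 ≈ 1.4900e+5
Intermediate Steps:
P = 518 (P = -7 + (309 + 216) = -7 + 525 = 518)
V(n) = 1/(518 + n)
V(-47) - 35*(-4257) = 1/(518 - 47) - 35*(-4257) = 1/471 + 148995 = 70176646/471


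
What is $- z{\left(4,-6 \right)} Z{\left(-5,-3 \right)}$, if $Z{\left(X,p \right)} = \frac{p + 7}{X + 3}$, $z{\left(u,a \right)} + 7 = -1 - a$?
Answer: $-4$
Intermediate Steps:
$z{\left(u,a \right)} = -8 - a$ ($z{\left(u,a \right)} = -7 - \left(1 + a\right) = -8 - a$)
$Z{\left(X,p \right)} = \frac{7 + p}{3 + X}$
$- z{\left(4,-6 \right)} Z{\left(-5,-3 \right)} = - (-8 - -6) \frac{7 - 3}{3 - 5} = - (-8 + 6) \frac{1}{-2} \cdot 4 = \left(-1\right) \left(-2\right) \left(\left(- \frac{1}{2}\right) 4\right) = 2 \left(-2\right) = -4$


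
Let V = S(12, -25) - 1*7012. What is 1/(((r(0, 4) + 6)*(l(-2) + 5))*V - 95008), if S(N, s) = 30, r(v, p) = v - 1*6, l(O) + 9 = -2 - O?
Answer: -1/95008 ≈ -1.0525e-5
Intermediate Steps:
l(O) = -11 - O (l(O) = -9 + (-2 - O) = -11 - O)
r(v, p) = -6 + v (r(v, p) = v - 6 = -6 + v)
V = -6982 (V = 30 - 1*7012 = 30 - 7012 = -6982)
1/(((r(0, 4) + 6)*(l(-2) + 5))*V - 95008) = 1/((((-6 + 0) + 6)*((-11 - 1*(-2)) + 5))*(-6982) - 95008) = 1/(((-6 + 6)*((-11 + 2) + 5))*(-6982) - 95008) = 1/((0*(-9 + 5))*(-6982) - 95008) = 1/((0*(-4))*(-6982) - 95008) = 1/(0*(-6982) - 95008) = 1/(0 - 95008) = 1/(-95008) = -1/95008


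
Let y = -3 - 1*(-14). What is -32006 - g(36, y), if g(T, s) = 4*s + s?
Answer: -32061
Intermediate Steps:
y = 11 (y = -3 + 14 = 11)
g(T, s) = 5*s
-32006 - g(36, y) = -32006 - 5*11 = -32006 - 1*55 = -32006 - 55 = -32061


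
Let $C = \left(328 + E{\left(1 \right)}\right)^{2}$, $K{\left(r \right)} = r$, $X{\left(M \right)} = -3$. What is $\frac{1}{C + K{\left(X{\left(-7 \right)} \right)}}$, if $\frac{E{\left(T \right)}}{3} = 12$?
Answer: $\frac{1}{132493} \approx 7.5476 \cdot 10^{-6}$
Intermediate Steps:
$E{\left(T \right)} = 36$ ($E{\left(T \right)} = 3 \cdot 12 = 36$)
$C = 132496$ ($C = \left(328 + 36\right)^{2} = 364^{2} = 132496$)
$\frac{1}{C + K{\left(X{\left(-7 \right)} \right)}} = \frac{1}{132496 - 3} = \frac{1}{132493}$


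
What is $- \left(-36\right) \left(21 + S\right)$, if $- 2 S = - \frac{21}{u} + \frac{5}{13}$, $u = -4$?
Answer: $\frac{17019}{26} \approx 654.58$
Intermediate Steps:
$S = - \frac{293}{104}$ ($S = - \frac{- \frac{21}{-4} + \frac{5}{13}}{2} = - \frac{\left(-21\right) \left(- \frac{1}{4}\right) + 5 \cdot \frac{1}{13}}{2} = - \frac{\frac{21}{4} + \frac{5}{13}}{2} = \left(- \frac{1}{2}\right) \frac{293}{52} = - \frac{293}{104} \approx -2.8173$)
$- \left(-36\right) \left(21 + S\right) = - \left(-36\right) \left(21 - \frac{293}{104}\right) = - \frac{\left(-36\right) 1891}{104} = \left(-1\right) \left(- \frac{17019}{26}\right) = \frac{17019}{26}$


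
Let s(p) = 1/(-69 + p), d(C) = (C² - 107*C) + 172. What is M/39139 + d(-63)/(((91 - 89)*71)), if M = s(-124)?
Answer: 41100372636/536321717 ≈ 76.634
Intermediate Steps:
d(C) = 172 + C² - 107*C
M = -1/193 (M = 1/(-69 - 124) = 1/(-193) = -1/193 ≈ -0.0051813)
M/39139 + d(-63)/(((91 - 89)*71)) = -1/193/39139 + (172 + (-63)² - 107*(-63))/(((91 - 89)*71)) = -1/193*1/39139 + (172 + 3969 + 6741)/((2*71)) = -1/7553827 + 10882/142 = -1/7553827 + 10882*(1/142) = -1/7553827 + 5441/71 = 41100372636/536321717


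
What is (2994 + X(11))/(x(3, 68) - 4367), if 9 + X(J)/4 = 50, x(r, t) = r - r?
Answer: -3158/4367 ≈ -0.72315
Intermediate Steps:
x(r, t) = 0
X(J) = 164 (X(J) = -36 + 4*50 = -36 + 200 = 164)
(2994 + X(11))/(x(3, 68) - 4367) = (2994 + 164)/(0 - 4367) = 3158/(-4367) = 3158*(-1/4367) = -3158/4367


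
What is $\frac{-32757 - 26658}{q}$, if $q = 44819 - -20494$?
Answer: $- \frac{19805}{21771} \approx -0.9097$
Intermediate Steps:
$q = 65313$ ($q = 44819 + 20494 = 65313$)
$\frac{-32757 - 26658}{q} = \frac{-32757 - 26658}{65313} = \left(-59415\right) \frac{1}{65313} = - \frac{19805}{21771}$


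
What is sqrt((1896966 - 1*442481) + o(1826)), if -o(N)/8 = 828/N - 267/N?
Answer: sqrt(10019930233)/83 ≈ 1206.0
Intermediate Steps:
o(N) = -4488/N (o(N) = -8*(828/N - 267/N) = -4488/N)
sqrt((1896966 - 1*442481) + o(1826)) = sqrt((1896966 - 1*442481) - 4488/1826) = sqrt((1896966 - 442481) - 4488*1/1826) = sqrt(1454485 - 204/83) = sqrt(120722051/83) = sqrt(10019930233)/83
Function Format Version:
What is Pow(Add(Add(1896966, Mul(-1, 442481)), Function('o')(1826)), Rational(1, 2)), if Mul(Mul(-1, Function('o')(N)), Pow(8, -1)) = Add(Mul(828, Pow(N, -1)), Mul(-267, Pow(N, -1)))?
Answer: Mul(Rational(1, 83), Pow(10019930233, Rational(1, 2))) ≈ 1206.0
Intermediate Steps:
Function('o')(N) = Mul(-4488, Pow(N, -1)) (Function('o')(N) = Mul(-8, Add(Mul(828, Pow(N, -1)), Mul(-267, Pow(N, -1)))) = Mul(-8, Mul(561, Pow(N, -1))) = Mul(-4488, Pow(N, -1)))
Pow(Add(Add(1896966, Mul(-1, 442481)), Function('o')(1826)), Rational(1, 2)) = Pow(Add(Add(1896966, Mul(-1, 442481)), Mul(-4488, Pow(1826, -1))), Rational(1, 2)) = Pow(Add(Add(1896966, -442481), Mul(-4488, Rational(1, 1826))), Rational(1, 2)) = Pow(Add(1454485, Rational(-204, 83)), Rational(1, 2)) = Pow(Rational(120722051, 83), Rational(1, 2)) = Mul(Rational(1, 83), Pow(10019930233, Rational(1, 2)))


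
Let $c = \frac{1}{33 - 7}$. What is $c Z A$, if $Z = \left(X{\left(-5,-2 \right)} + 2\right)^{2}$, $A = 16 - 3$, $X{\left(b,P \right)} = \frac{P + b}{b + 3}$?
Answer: $\frac{121}{8} \approx 15.125$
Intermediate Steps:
$c = \frac{1}{26} \approx 0.038462$
$X{\left(b,P \right)} = \frac{P + b}{3 + b}$
$A = 13$ ($A = 16 - 3 = 13$)
$Z = \frac{121}{4}$ ($Z = \left(\frac{-2 - 5}{3 - 5} + 2\right)^{2} = \left(\frac{1}{-2} \left(-7\right) + 2\right)^{2} = \left(\left(- \frac{1}{2}\right) \left(-7\right) + 2\right)^{2} = \left(\frac{7}{2} + 2\right)^{2} = \left(\frac{11}{2}\right)^{2} = \frac{121}{4} \approx 30.25$)
$c Z A = \frac{1}{26} \cdot \frac{121}{4} \cdot 13 = \frac{121}{104} \cdot 13 = \frac{121}{8}$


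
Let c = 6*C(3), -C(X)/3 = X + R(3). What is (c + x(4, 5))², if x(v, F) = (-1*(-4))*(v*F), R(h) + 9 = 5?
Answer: 9604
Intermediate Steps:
R(h) = -4 (R(h) = -9 + 5 = -4)
C(X) = 12 - 3*X (C(X) = -3*(X - 4) = -3*(-4 + X) = 12 - 3*X)
x(v, F) = 4*F*v (x(v, F) = 4*(F*v) = 4*F*v)
c = 18 (c = 6*(12 - 3*3) = 6*(12 - 9) = 6*3 = 18)
(c + x(4, 5))² = (18 + 4*5*4)² = (18 + 80)² = 98² = 9604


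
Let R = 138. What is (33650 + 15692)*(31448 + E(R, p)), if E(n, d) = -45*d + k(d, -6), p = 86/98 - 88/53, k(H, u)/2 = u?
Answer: 4032759998734/2597 ≈ 1.5529e+9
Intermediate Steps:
k(H, u) = 2*u
p = -2033/2597 (p = 86*(1/98) - 88*1/53 = 43/49 - 88/53 = -2033/2597 ≈ -0.78283)
E(n, d) = -12 - 45*d (E(n, d) = -45*d + 2*(-6) = -45*d - 12 = -12 - 45*d)
(33650 + 15692)*(31448 + E(R, p)) = (33650 + 15692)*(31448 + (-12 - 45*(-2033/2597))) = 49342*(31448 + (-12 + 91485/2597)) = 49342*(31448 + 60321/2597) = 49342*(81730777/2597) = 4032759998734/2597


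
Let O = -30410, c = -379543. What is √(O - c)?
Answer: √349133 ≈ 590.88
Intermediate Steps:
√(O - c) = √(-30410 - 1*(-379543)) = √(-30410 + 379543) = √349133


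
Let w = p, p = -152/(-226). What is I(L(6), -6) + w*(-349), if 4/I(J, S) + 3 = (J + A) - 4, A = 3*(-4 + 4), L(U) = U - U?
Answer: -186120/791 ≈ -235.30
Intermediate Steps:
L(U) = 0
p = 76/113 (p = -152*(-1/226) = 76/113 ≈ 0.67257)
A = 0 (A = 3*0 = 0)
w = 76/113 ≈ 0.67257
I(J, S) = 4/(-7 + J) (I(J, S) = 4/(-3 + ((J + 0) - 4)) = 4/(-3 + (J - 4)) = 4/(-3 + (-4 + J)) = 4/(-7 + J))
I(L(6), -6) + w*(-349) = 4/(-7 + 0) + (76/113)*(-349) = 4/(-7) - 26524/113 = 4*(-1/7) - 26524/113 = -4/7 - 26524/113 = -186120/791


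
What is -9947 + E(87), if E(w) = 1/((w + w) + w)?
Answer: -2596166/261 ≈ -9947.0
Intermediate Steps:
E(w) = 1/(3*w) (E(w) = 1/(2*w + w) = 1/(3*w))
-9947 + E(87) = -9947 + (1/3)/87 = -9947 + (1/3)*(1/87) = -9947 + 1/261 = -2596166/261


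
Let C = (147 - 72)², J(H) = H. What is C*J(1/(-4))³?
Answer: -5625/64 ≈ -87.891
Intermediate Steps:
C = 5625 (C = 75² = 5625)
C*J(1/(-4))³ = 5625*(1/(-4))³ = 5625*(1*(-¼))³ = 5625*(-¼)³ = 5625*(-1/64) = -5625/64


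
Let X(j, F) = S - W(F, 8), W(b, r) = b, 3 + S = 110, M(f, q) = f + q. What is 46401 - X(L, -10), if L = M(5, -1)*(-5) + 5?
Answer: 46284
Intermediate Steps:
S = 107 (S = -3 + 110 = 107)
L = -15 (L = (5 - 1)*(-5) + 5 = 4*(-5) + 5 = -20 + 5 = -15)
X(j, F) = 107 - F
46401 - X(L, -10) = 46401 - (107 - 1*(-10)) = 46401 - (107 + 10) = 46401 - 1*117 = 46401 - 117 = 46284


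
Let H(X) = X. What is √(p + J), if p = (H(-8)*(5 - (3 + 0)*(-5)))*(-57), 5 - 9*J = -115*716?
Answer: 5*√6577/3 ≈ 135.16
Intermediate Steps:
J = 82345/9 (J = 5/9 - (-115)*716/9 = 5/9 - ⅑*(-82340) = 5/9 + 82340/9 = 82345/9 ≈ 9149.4)
p = 9120 (p = -8*(5 - (3 + 0)*(-5))*(-57) = -8*(5 - 3*(-5))*(-57) = -8*(5 - 1*(-15))*(-57) = -8*(5 + 15)*(-57) = -8*20*(-57) = -160*(-57) = 9120)
√(p + J) = √(9120 + 82345/9) = √(164425/9) = 5*√6577/3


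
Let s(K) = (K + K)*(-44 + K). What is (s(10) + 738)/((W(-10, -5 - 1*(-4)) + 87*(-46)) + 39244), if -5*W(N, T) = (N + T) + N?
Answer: 290/176231 ≈ 0.0016456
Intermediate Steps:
W(N, T) = -2*N/5 - T/5 (W(N, T) = -((N + T) + N)/5 = -(T + 2*N)/5 = -2*N/5 - T/5)
s(K) = 2*K*(-44 + K) (s(K) = (2*K)*(-44 + K) = 2*K*(-44 + K))
(s(10) + 738)/((W(-10, -5 - 1*(-4)) + 87*(-46)) + 39244) = (2*10*(-44 + 10) + 738)/(((-2/5*(-10) - (-5 - 1*(-4))/5) + 87*(-46)) + 39244) = (2*10*(-34) + 738)/(((4 - (-5 + 4)/5) - 4002) + 39244) = (-680 + 738)/(((4 - 1/5*(-1)) - 4002) + 39244) = 58/(((4 + 1/5) - 4002) + 39244) = 58/((21/5 - 4002) + 39244) = 58/(-19989/5 + 39244) = 58/(176231/5) = 58*(5/176231) = 290/176231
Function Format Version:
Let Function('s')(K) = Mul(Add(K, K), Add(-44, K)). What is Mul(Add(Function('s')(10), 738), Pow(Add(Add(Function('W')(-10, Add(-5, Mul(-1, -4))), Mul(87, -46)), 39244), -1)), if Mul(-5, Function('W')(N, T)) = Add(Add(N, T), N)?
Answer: Rational(290, 176231) ≈ 0.0016456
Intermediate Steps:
Function('W')(N, T) = Add(Mul(Rational(-2, 5), N), Mul(Rational(-1, 5), T)) (Function('W')(N, T) = Mul(Rational(-1, 5), Add(Add(N, T), N)) = Mul(Rational(-1, 5), Add(T, Mul(2, N))) = Add(Mul(Rational(-2, 5), N), Mul(Rational(-1, 5), T)))
Function('s')(K) = Mul(2, K, Add(-44, K)) (Function('s')(K) = Mul(Mul(2, K), Add(-44, K)) = Mul(2, K, Add(-44, K)))
Mul(Add(Function('s')(10), 738), Pow(Add(Add(Function('W')(-10, Add(-5, Mul(-1, -4))), Mul(87, -46)), 39244), -1)) = Mul(Add(Mul(2, 10, Add(-44, 10)), 738), Pow(Add(Add(Add(Mul(Rational(-2, 5), -10), Mul(Rational(-1, 5), Add(-5, Mul(-1, -4)))), Mul(87, -46)), 39244), -1)) = Mul(Add(Mul(2, 10, -34), 738), Pow(Add(Add(Add(4, Mul(Rational(-1, 5), Add(-5, 4))), -4002), 39244), -1)) = Mul(Add(-680, 738), Pow(Add(Add(Add(4, Mul(Rational(-1, 5), -1)), -4002), 39244), -1)) = Mul(58, Pow(Add(Add(Add(4, Rational(1, 5)), -4002), 39244), -1)) = Mul(58, Pow(Add(Add(Rational(21, 5), -4002), 39244), -1)) = Mul(58, Pow(Add(Rational(-19989, 5), 39244), -1)) = Mul(58, Pow(Rational(176231, 5), -1)) = Mul(58, Rational(5, 176231)) = Rational(290, 176231)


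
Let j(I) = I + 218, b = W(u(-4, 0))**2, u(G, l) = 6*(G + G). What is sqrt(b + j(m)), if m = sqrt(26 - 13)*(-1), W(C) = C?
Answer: sqrt(2522 - sqrt(13)) ≈ 50.184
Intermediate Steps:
u(G, l) = 12*G (u(G, l) = 6*(2*G) = 12*G)
m = -sqrt(13) (m = sqrt(13)*(-1) = -sqrt(13) ≈ -3.6056)
b = 2304 (b = (12*(-4))**2 = (-48)**2 = 2304)
j(I) = 218 + I
sqrt(b + j(m)) = sqrt(2304 + (218 - sqrt(13))) = sqrt(2522 - sqrt(13))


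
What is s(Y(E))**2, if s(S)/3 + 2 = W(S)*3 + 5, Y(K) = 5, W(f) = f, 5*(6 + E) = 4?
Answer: 2916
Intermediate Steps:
E = -26/5 (E = -6 + (1/5)*4 = -6 + 4/5 = -26/5 ≈ -5.2000)
s(S) = 9 + 9*S (s(S) = -6 + 3*(S*3 + 5) = -6 + 3*(3*S + 5) = -6 + 3*(5 + 3*S) = -6 + (15 + 9*S) = 9 + 9*S)
s(Y(E))**2 = (9 + 9*5)**2 = (9 + 45)**2 = 54**2 = 2916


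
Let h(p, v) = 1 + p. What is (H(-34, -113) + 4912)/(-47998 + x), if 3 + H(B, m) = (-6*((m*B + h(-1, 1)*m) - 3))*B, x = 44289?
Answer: -788065/3709 ≈ -212.47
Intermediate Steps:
H(B, m) = -3 + B*(18 - 6*B*m) (H(B, m) = -3 + (-6*((m*B + (1 - 1)*m) - 3))*B = -3 + (-6*((B*m + 0*m) - 3))*B = -3 + (-6*((B*m + 0) - 3))*B = -3 + (-6*(B*m - 3))*B = -3 + (-6*(-3 + B*m))*B = -3 + (18 - 6*B*m)*B = -3 + B*(18 - 6*B*m))
(H(-34, -113) + 4912)/(-47998 + x) = ((-3 + 18*(-34) - 6*(-113)*(-34)**2) + 4912)/(-47998 + 44289) = ((-3 - 612 - 6*(-113)*1156) + 4912)/(-3709) = ((-3 - 612 + 783768) + 4912)*(-1/3709) = (783153 + 4912)*(-1/3709) = 788065*(-1/3709) = -788065/3709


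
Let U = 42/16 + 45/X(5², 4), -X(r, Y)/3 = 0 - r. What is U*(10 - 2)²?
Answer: 1032/5 ≈ 206.40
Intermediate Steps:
X(r, Y) = 3*r (X(r, Y) = -3*(0 - r) = -(-3)*r = 3*r)
U = 129/40 (U = 42/16 + 45/((3*5²)) = 42*(1/16) + 45/((3*25)) = 21/8 + 45/75 = 21/8 + 45*(1/75) = 21/8 + ⅗ = 129/40 ≈ 3.2250)
U*(10 - 2)² = 129*(10 - 2)²/40 = (129/40)*8² = (129/40)*64 = 1032/5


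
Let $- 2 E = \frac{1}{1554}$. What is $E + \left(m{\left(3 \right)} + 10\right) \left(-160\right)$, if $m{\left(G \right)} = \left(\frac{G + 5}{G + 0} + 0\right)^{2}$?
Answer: $- \frac{25527043}{9324} \approx -2737.8$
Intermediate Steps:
$E = - \frac{1}{3108}$ ($E = - \frac{1}{2 \cdot 1554} = \left(- \frac{1}{2}\right) \frac{1}{1554} = - \frac{1}{3108} \approx -0.00032175$)
$m{\left(G \right)} = \frac{\left(5 + G\right)^{2}}{G^{2}}$ ($m{\left(G \right)} = \left(\frac{5 + G}{G} + 0\right)^{2} = \left(\frac{5 + G}{G}\right)^{2} = \frac{\left(5 + G\right)^{2}}{G^{2}}$)
$E + \left(m{\left(3 \right)} + 10\right) \left(-160\right) = - \frac{1}{3108} + \left(\frac{\left(5 + 3\right)^{2}}{9} + 10\right) \left(-160\right) = - \frac{1}{3108} + \left(\frac{8^{2}}{9} + 10\right) \left(-160\right) = - \frac{1}{3108} + \left(\frac{1}{9} \cdot 64 + 10\right) \left(-160\right) = - \frac{1}{3108} + \left(\frac{64}{9} + 10\right) \left(-160\right) = - \frac{1}{3108} + \frac{154}{9} \left(-160\right) = - \frac{1}{3108} - \frac{24640}{9} = - \frac{25527043}{9324}$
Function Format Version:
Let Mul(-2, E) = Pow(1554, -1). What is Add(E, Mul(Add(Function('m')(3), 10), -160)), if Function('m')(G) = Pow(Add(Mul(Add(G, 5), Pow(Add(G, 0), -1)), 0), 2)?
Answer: Rational(-25527043, 9324) ≈ -2737.8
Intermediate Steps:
E = Rational(-1, 3108) (E = Mul(Rational(-1, 2), Pow(1554, -1)) = Mul(Rational(-1, 2), Rational(1, 1554)) = Rational(-1, 3108) ≈ -0.00032175)
Function('m')(G) = Mul(Pow(G, -2), Pow(Add(5, G), 2)) (Function('m')(G) = Pow(Add(Mul(Add(5, G), Pow(G, -1)), 0), 2) = Pow(Add(Mul(Pow(G, -1), Add(5, G)), 0), 2) = Pow(Mul(Pow(G, -1), Add(5, G)), 2) = Mul(Pow(G, -2), Pow(Add(5, G), 2)))
Add(E, Mul(Add(Function('m')(3), 10), -160)) = Add(Rational(-1, 3108), Mul(Add(Mul(Pow(3, -2), Pow(Add(5, 3), 2)), 10), -160)) = Add(Rational(-1, 3108), Mul(Add(Mul(Rational(1, 9), Pow(8, 2)), 10), -160)) = Add(Rational(-1, 3108), Mul(Add(Mul(Rational(1, 9), 64), 10), -160)) = Add(Rational(-1, 3108), Mul(Add(Rational(64, 9), 10), -160)) = Add(Rational(-1, 3108), Mul(Rational(154, 9), -160)) = Add(Rational(-1, 3108), Rational(-24640, 9)) = Rational(-25527043, 9324)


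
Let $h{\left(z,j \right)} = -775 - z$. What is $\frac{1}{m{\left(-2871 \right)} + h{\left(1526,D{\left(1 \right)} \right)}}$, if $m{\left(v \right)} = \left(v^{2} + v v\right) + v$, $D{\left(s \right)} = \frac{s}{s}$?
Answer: $\frac{1}{16480110} \approx 6.0679 \cdot 10^{-8}$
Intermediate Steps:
$D{\left(s \right)} = 1$
$m{\left(v \right)} = v + 2 v^{2}$ ($m{\left(v \right)} = \left(v^{2} + v^{2}\right) + v = 2 v^{2} + v = v + 2 v^{2}$)
$\frac{1}{m{\left(-2871 \right)} + h{\left(1526,D{\left(1 \right)} \right)}} = \frac{1}{- 2871 \left(1 + 2 \left(-2871\right)\right) - 2301} = \frac{1}{- 2871 \left(1 - 5742\right) - 2301} = \frac{1}{\left(-2871\right) \left(-5741\right) - 2301} = \frac{1}{16482411 - 2301} = \frac{1}{16480110}$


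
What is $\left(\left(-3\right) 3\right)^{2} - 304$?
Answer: $-223$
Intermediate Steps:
$\left(\left(-3\right) 3\right)^{2} - 304 = \left(-9\right)^{2} - 304 = 81 - 304 = -223$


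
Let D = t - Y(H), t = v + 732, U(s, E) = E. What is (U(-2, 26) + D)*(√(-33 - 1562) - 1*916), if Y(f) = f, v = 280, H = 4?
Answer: -947144 + 1034*I*√1595 ≈ -9.4714e+5 + 41295.0*I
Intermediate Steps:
t = 1012 (t = 280 + 732 = 1012)
D = 1008 (D = 1012 - 1*4 = 1012 - 4 = 1008)
(U(-2, 26) + D)*(√(-33 - 1562) - 1*916) = (26 + 1008)*(√(-33 - 1562) - 1*916) = 1034*(√(-1595) - 916) = 1034*(I*√1595 - 916) = 1034*(-916 + I*√1595) = -947144 + 1034*I*√1595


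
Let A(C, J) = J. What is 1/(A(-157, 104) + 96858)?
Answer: 1/96962 ≈ 1.0313e-5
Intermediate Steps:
1/(A(-157, 104) + 96858) = 1/(104 + 96858) = 1/96962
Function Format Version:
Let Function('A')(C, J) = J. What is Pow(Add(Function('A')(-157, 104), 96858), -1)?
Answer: Rational(1, 96962) ≈ 1.0313e-5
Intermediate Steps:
Pow(Add(Function('A')(-157, 104), 96858), -1) = Pow(Add(104, 96858), -1) = Pow(96962, -1) = Rational(1, 96962)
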